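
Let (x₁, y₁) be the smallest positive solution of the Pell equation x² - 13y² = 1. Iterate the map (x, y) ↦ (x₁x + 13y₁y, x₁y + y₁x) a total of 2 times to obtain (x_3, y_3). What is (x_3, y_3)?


Step 1: Find the fundamental solution (x₁, y₁) of x² - 13y² = 1.
  Expand √13 as a continued fraction. a₀ = ⌊√13⌋ = 3; iterate m_{k+1} = d_k·a_k − m_k, d_{k+1} = (13 − m_{k+1}²)/d_k, a_{k+1} = ⌊(a₀ + m_{k+1})/d_{k+1}⌋ (starting m₀ = 0, d₀ = 1), with convergents p_k = a_k·p_{k-1} + p_{k-2}, q_k = a_k·q_{k-1} + q_{k-2} (p₋₁ = 1, q₋₁ = 0):
  k = 0: a₀ = 3; p₀/q₀ = 3/1; p₀² − 13·q₀² = 9 − 13 = -4.
  k = 1: m = 3, d = 4, a = ⌊(3 + 3)/4⌋ = 1; p/q = (1·3 + 1)/(1·1 + 0) = 4/1; p² − 13·q² = 16 − 13 = 3.
  k = 2: m = 1, d = 3, a = ⌊(3 + 1)/3⌋ = 1; p/q = (1·4 + 3)/(1·1 + 1) = 7/2; p² − 13·q² = 49 − 52 = -3.
  k = 3: m = 2, d = 3, a = ⌊(3 + 2)/3⌋ = 1; p/q = (1·7 + 4)/(1·2 + 1) = 11/3; p² − 13·q² = 121 − 117 = 4.
  k = 4: m = 1, d = 4, a = ⌊(3 + 1)/4⌋ = 1; p/q = (1·11 + 7)/(1·3 + 2) = 18/5; p² − 13·q² = 324 − 325 = -1.
  k = 5: m = 3, d = 1, a = ⌊(3 + 3)/1⌋ = 6; p/q = (6·18 + 11)/(6·5 + 3) = 119/33; p² − 13·q² = 14161 − 14157 = 4.
  k = 6: m = 3, d = 4, a = ⌊(3 + 3)/4⌋ = 1; p/q = (1·119 + 18)/(1·33 + 5) = 137/38; p² − 13·q² = 18769 − 18772 = -3.
  k = 7: m = 1, d = 3, a = ⌊(3 + 1)/3⌋ = 1; p/q = (1·137 + 119)/(1·38 + 33) = 256/71; p² − 13·q² = 65536 − 65533 = 3.
  k = 8: m = 2, d = 3, a = ⌊(3 + 2)/3⌋ = 1; p/q = (1·256 + 137)/(1·71 + 38) = 393/109; p² − 13·q² = 154449 − 154453 = -4.
  k = 9: m = 1, d = 4, a = ⌊(3 + 1)/4⌋ = 1; p/q = (1·393 + 256)/(1·109 + 71) = 649/180; p² − 13·q² = 421201 − 421200 = 1.
  The first convergent with p² − 13·q² = 1 gives the fundamental solution (x₁, y₁) = (649, 180).
Step 2: Apply the recurrence (x_{n+1}, y_{n+1}) = (x₁x_n + 13y₁y_n, x₁y_n + y₁x_n) repeatedly.
  From (x_1, y_1) = (649, 180): x_2 = 649·649 + 13·180·180 = 842401; y_2 = 649·180 + 180·649 = 233640.
  From (x_2, y_2) = (842401, 233640): x_3 = 649·842401 + 13·180·233640 = 1093435849; y_3 = 649·233640 + 180·842401 = 303264540.
Step 3: Verify x_3² - 13·y_3² = 1195601955878350801 - 1195601955878350800 = 1 (should be 1). ✓

(x_1, y_1) = (649, 180); (x_3, y_3) = (1093435849, 303264540).


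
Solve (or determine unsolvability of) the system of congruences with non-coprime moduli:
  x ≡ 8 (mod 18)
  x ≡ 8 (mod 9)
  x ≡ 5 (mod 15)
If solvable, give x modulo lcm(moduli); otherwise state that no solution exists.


Moduli 18, 9, 15 are not pairwise coprime, so CRT works modulo lcm(m_i) when all pairwise compatibility conditions hold.
Pairwise compatibility: gcd(m_i, m_j) must divide a_i - a_j for every pair.
Merge one congruence at a time:
  Start: x ≡ 8 (mod 18).
  Combine with x ≡ 8 (mod 9): gcd(18, 9) = 9; 8 - 8 = 0, which IS divisible by 9, so compatible.
    Write x = 8 + 18·t and substitute into x ≡ 8 (mod 9): 18·t ≡ 8 − 8 = 0 (mod 9).
    Divide the congruence (and modulus) by g = 9: 2·t ≡ 0 (mod 1).
    Modulo 1 every t works; take t = 0.
    Then x = 8 + 18·0 = 8, valid modulo lcm(18, 9) = 18: x ≡ 8 (mod 18).
  Combine with x ≡ 5 (mod 15): gcd(18, 15) = 3; 5 - 8 = -3, which IS divisible by 3, so compatible.
    Write x = 8 + 18·t and substitute into x ≡ 5 (mod 15): 18·t ≡ 5 − 8 = -3 (mod 15).
    Divide the congruence (and modulus) by g = 3: 6·t ≡ -1 (mod 5).
    Reduce coefficients mod 5: 1·t ≡ 4 (mod 5).
    So t ≡ 4 (mod 5).
    Then x = 8 + 18·4 = 80, valid modulo lcm(18, 15) = 90: x ≡ 80 (mod 90).
Verify: 80 mod 18 = 8, 80 mod 9 = 8, 80 mod 15 = 5.

x ≡ 80 (mod 90).


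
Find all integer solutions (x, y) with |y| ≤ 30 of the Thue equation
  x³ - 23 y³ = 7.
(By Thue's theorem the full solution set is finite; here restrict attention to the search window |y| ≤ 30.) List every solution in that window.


The equation is x³ - 23y³ = 7. For fixed y, x³ = 23·y³ + 7, so a solution requires the RHS to be a perfect cube.
Strategy: iterate y from -30 to 30, compute RHS = 23·y³ + 7, and check whether it is a (positive or negative) perfect cube.
Check small values of y:
  y = 0: RHS = 7 is not a perfect cube.
  y = 1: RHS = 30 is not a perfect cube.
  y = -1: RHS = -16 is not a perfect cube.
  y = 2: RHS = 191 is not a perfect cube.
  y = -2: RHS = -177 is not a perfect cube.
  y = 3: RHS = 628 is not a perfect cube.
  y = -3: RHS = -614 is not a perfect cube.
Continuing the search up to |y| = 30 finds no solutions either.
No (x, y) in the scanned range satisfies the equation.

No integer solutions with |y| ≤ 30.


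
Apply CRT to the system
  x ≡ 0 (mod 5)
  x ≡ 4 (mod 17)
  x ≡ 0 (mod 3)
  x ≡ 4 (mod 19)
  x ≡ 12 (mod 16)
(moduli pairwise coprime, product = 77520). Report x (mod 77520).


Product of moduli M = 5 · 17 · 3 · 19 · 16 = 77520.
Merge one congruence at a time:
  Start: x ≡ 0 (mod 5).
  Combine with x ≡ 4 (mod 17); new modulus lcm = 85.
    Write x = 0 + 5·t and substitute into x ≡ 4 (mod 17): 5·t ≡ 4 − 0 = 4 (mod 17).
    The inverse of 5 mod 17 is 7 (since 5·7 = 35 = 2·17 + 1), so t ≡ 7·4 = 28 ≡ 11 (mod 17).
    Then x = 0 + 5·11 = 55, valid modulo lcm(5, 17) = 85: x ≡ 55 (mod 85).
  Combine with x ≡ 0 (mod 3); new modulus lcm = 255.
    Write x = 55 + 85·t and substitute into x ≡ 0 (mod 3): 85·t ≡ 0 − 55 = -55 (mod 3).
    Reduce coefficients mod 3: 1·t ≡ 2 (mod 3).
    So t ≡ 2 (mod 3).
    Then x = 55 + 85·2 = 225, valid modulo lcm(85, 3) = 255: x ≡ 225 (mod 255).
  Combine with x ≡ 4 (mod 19); new modulus lcm = 4845.
    Write x = 225 + 255·t and substitute into x ≡ 4 (mod 19): 255·t ≡ 4 − 225 = -221 (mod 19).
    Reduce coefficients mod 19: 8·t ≡ 7 (mod 19).
    The inverse of 8 mod 19 is 12 (since 8·12 = 96 = 5·19 + 1), so t ≡ 12·7 = 84 ≡ 8 (mod 19).
    Then x = 225 + 255·8 = 2265, valid modulo lcm(255, 19) = 4845: x ≡ 2265 (mod 4845).
  Combine with x ≡ 12 (mod 16); new modulus lcm = 77520.
    Write x = 2265 + 4845·t and substitute into x ≡ 12 (mod 16): 4845·t ≡ 12 − 2265 = -2253 (mod 16).
    Reduce coefficients mod 16: 13·t ≡ 3 (mod 16).
    The inverse of 13 mod 16 is 5 (since 13·5 = 65 = 4·16 + 1), so t ≡ 5·3 = 15 ≡ 15 (mod 16).
    Then x = 2265 + 4845·15 = 74940, valid modulo lcm(4845, 16) = 77520: x ≡ 74940 (mod 77520).
Verify against each original: 74940 mod 5 = 0, 74940 mod 17 = 4, 74940 mod 3 = 0, 74940 mod 19 = 4, 74940 mod 16 = 12.

x ≡ 74940 (mod 77520).


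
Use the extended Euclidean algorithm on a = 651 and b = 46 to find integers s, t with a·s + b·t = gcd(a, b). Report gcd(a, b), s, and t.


Euclidean algorithm on (651, 46) — divide until remainder is 0:
  651 = 14 · 46 + 7
  46 = 6 · 7 + 4
  7 = 1 · 4 + 3
  4 = 1 · 3 + 1
  3 = 3 · 1 + 0
gcd(651, 46) = 1.
Track Bezout coefficients alongside the remainders: start with r₀ = 651 = a·1 + b·0 (s = 1, t = 0) and r₁ = 46 = a·0 + b·1 (s = 0, t = 1); each new remainder r_{k+1} = r_{k-1} − q_k·r_k inherits s_{k+1} = s_{k-1} − q_k·s_k, t_{k+1} = t_{k-1} − q_k·t_k, so r_k = a·s_k + b·t_k at every step:
  q = 14: r = 7, s = 1 − 14·0 = 1, t = 0 − 14·1 = -14  (check: 651·1 + 46·(-14) = 7)
  q = 6: r = 4, s = 0 − 6·1 = -6, t = 1 − 6·(-14) = 85  (check: 651·(-6) + 46·85 = 4)
  q = 1: r = 3, s = 1 − 1·(-6) = 7, t = -14 − 1·85 = -99  (check: 651·7 + 46·(-99) = 3)
  q = 1: r = 1, s = -6 − 1·7 = -13, t = 85 − 1·(-99) = 184  (check: 651·(-13) + 46·184 = 1)
The row with r = 1 (the gcd) gives the Bezout coefficients s = -13, t = 184.
Result: 651 · (-13) + 46 · (184) = 1.

gcd(651, 46) = 1; s = -13, t = 184 (check: 651·(-13) + 46·184 = 1).


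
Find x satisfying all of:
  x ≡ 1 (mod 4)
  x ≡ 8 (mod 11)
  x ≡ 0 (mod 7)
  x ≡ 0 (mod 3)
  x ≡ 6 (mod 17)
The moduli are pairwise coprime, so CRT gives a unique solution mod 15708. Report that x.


Product of moduli M = 4 · 11 · 7 · 3 · 17 = 15708.
Merge one congruence at a time:
  Start: x ≡ 1 (mod 4).
  Combine with x ≡ 8 (mod 11); new modulus lcm = 44.
    Write x = 1 + 4·t and substitute into x ≡ 8 (mod 11): 4·t ≡ 8 − 1 = 7 (mod 11).
    The inverse of 4 mod 11 is 3 (since 4·3 = 12 = 1·11 + 1), so t ≡ 3·7 = 21 ≡ 10 (mod 11).
    Then x = 1 + 4·10 = 41, valid modulo lcm(4, 11) = 44: x ≡ 41 (mod 44).
  Combine with x ≡ 0 (mod 7); new modulus lcm = 308.
    Write x = 41 + 44·t and substitute into x ≡ 0 (mod 7): 44·t ≡ 0 − 41 = -41 (mod 7).
    Reduce coefficients mod 7: 2·t ≡ 1 (mod 7).
    The inverse of 2 mod 7 is 4 (since 2·4 = 8 = 1·7 + 1), so t ≡ 4·1 = 4 ≡ 4 (mod 7).
    Then x = 41 + 44·4 = 217, valid modulo lcm(44, 7) = 308: x ≡ 217 (mod 308).
  Combine with x ≡ 0 (mod 3); new modulus lcm = 924.
    Write x = 217 + 308·t and substitute into x ≡ 0 (mod 3): 308·t ≡ 0 − 217 = -217 (mod 3).
    Reduce coefficients mod 3: 2·t ≡ 2 (mod 3).
    The inverse of 2 mod 3 is 2 (since 2·2 = 4 = 1·3 + 1), so t ≡ 2·2 = 4 ≡ 1 (mod 3).
    Then x = 217 + 308·1 = 525, valid modulo lcm(308, 3) = 924: x ≡ 525 (mod 924).
  Combine with x ≡ 6 (mod 17); new modulus lcm = 15708.
    Write x = 525 + 924·t and substitute into x ≡ 6 (mod 17): 924·t ≡ 6 − 525 = -519 (mod 17).
    Reduce coefficients mod 17: 6·t ≡ 8 (mod 17).
    The inverse of 6 mod 17 is 3 (since 6·3 = 18 = 1·17 + 1), so t ≡ 3·8 = 24 ≡ 7 (mod 17).
    Then x = 525 + 924·7 = 6993, valid modulo lcm(924, 17) = 15708: x ≡ 6993 (mod 15708).
Verify against each original: 6993 mod 4 = 1, 6993 mod 11 = 8, 6993 mod 7 = 0, 6993 mod 3 = 0, 6993 mod 17 = 6.

x ≡ 6993 (mod 15708).


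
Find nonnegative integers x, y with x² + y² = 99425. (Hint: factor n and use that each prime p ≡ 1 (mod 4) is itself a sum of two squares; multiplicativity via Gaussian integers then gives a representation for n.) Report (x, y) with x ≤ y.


Step 1: Factor n = 99425 = 5^2 · 41 · 97.
Step 2: Check the mod-4 condition on each prime factor: 5 ≡ 1 (mod 4), exponent 2; 41 ≡ 1 (mod 4), exponent 1; 97 ≡ 1 (mod 4), exponent 1.
All primes ≡ 3 (mod 4) appear to even exponent (or don't appear), so by the two-squares theorem n IS expressible as a sum of two squares.
Step 3: Build a representation. Group n = k² · m with k = 5 and m = 41 · 97 = 3977 (a product of primes ≡ 1 (mod 4)); a representation of m scales to one of n via (k·x)² + (k·y)² = k²(x² + y²). Each prime p ≡ 1 (mod 4) is itself a sum of two squares; find a² by testing p − a² for a perfect square:
  41: 41 − 1² = 40, 41 − 2² = 37, 41 − 3² = 32, 41 − 4² = 25 = 5² ⇒ 41 = 4² + 5².
  97: 97 − 1² = 96, 97 − 2² = 93, 97 − 3² = 88, 97 − 4² = 81 = 9² ⇒ 97 = 4² + 9².
  Combine using the Brahmagupta–Fibonacci identity (a² + b²)(c² + d²) = (ac − bd)² + (ad + bc)² = (ac + bd)² + (ad − bc)²:
  41 · 97 = 3977: from (4² + 5²)(4² + 9²), take (4·4 − 5·9, 4·9 + 5·4) = (16 − 45, 36 + 20) = (-29, 56); dropping signs (only squares matter) gives (29, 56); check 29² + 56² = 841 + 3136 = 3977 ✓.
  Scale by k = 5: (5·29, 5·56) = (145, 280).
Step 4: Order so x ≤ y and verify: 145² + 280² = 21025 + 78400 = 99425 = n. ✓

n = 99425 = 145² + 280² (one valid representation with x ≤ y).


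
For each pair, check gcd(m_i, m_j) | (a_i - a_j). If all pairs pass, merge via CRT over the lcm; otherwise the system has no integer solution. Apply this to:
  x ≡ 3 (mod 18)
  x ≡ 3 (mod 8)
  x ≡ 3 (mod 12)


Moduli 18, 8, 12 are not pairwise coprime, so CRT works modulo lcm(m_i) when all pairwise compatibility conditions hold.
Pairwise compatibility: gcd(m_i, m_j) must divide a_i - a_j for every pair.
Merge one congruence at a time:
  Start: x ≡ 3 (mod 18).
  Combine with x ≡ 3 (mod 8): gcd(18, 8) = 2; 3 - 3 = 0, which IS divisible by 2, so compatible.
    Write x = 3 + 18·t and substitute into x ≡ 3 (mod 8): 18·t ≡ 3 − 3 = 0 (mod 8).
    Divide the congruence (and modulus) by g = 2: 9·t ≡ 0 (mod 4).
    Reduce coefficients mod 4: 1·t ≡ 0 (mod 4).
    So t ≡ 0 (mod 4).
    Then x = 3 + 18·0 = 3, valid modulo lcm(18, 8) = 72: x ≡ 3 (mod 72).
  Combine with x ≡ 3 (mod 12): gcd(72, 12) = 12; 3 - 3 = 0, which IS divisible by 12, so compatible.
    Write x = 3 + 72·t and substitute into x ≡ 3 (mod 12): 72·t ≡ 3 − 3 = 0 (mod 12).
    Divide the congruence (and modulus) by g = 12: 6·t ≡ 0 (mod 1).
    Modulo 1 every t works; take t = 0.
    Then x = 3 + 72·0 = 3, valid modulo lcm(72, 12) = 72: x ≡ 3 (mod 72).
Verify: 3 mod 18 = 3, 3 mod 8 = 3, 3 mod 12 = 3.

x ≡ 3 (mod 72).


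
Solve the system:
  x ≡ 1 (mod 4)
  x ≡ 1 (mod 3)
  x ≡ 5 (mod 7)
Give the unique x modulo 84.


Moduli 4, 3, 7 are pairwise coprime; by CRT there is a unique solution modulo M = 4 · 3 · 7 = 84.
Solve pairwise, accumulating the modulus:
  Start with x ≡ 1 (mod 4).
  Combine with x ≡ 1 (mod 3): since gcd(4, 3) = 1, we get a unique residue mod 12.
    Write x = 1 + 4·t and substitute into x ≡ 1 (mod 3): 4·t ≡ 1 − 1 = 0 (mod 3).
    Reduce coefficients mod 3: 1·t ≡ 0 (mod 3).
    So t ≡ 0 (mod 3).
    Then x = 1 + 4·0 = 1, valid modulo lcm(4, 3) = 12: x ≡ 1 (mod 12).
  Combine with x ≡ 5 (mod 7): since gcd(12, 7) = 1, we get a unique residue mod 84.
    Write x = 1 + 12·t and substitute into x ≡ 5 (mod 7): 12·t ≡ 5 − 1 = 4 (mod 7).
    Reduce coefficients mod 7: 5·t ≡ 4 (mod 7).
    The inverse of 5 mod 7 is 3 (since 5·3 = 15 = 2·7 + 1), so t ≡ 3·4 = 12 ≡ 5 (mod 7).
    Then x = 1 + 12·5 = 61, valid modulo lcm(12, 7) = 84: x ≡ 61 (mod 84).
Verify: 61 mod 4 = 1 ✓, 61 mod 3 = 1 ✓, 61 mod 7 = 5 ✓.

x ≡ 61 (mod 84).


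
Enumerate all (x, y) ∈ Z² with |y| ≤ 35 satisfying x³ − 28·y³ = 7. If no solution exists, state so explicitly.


The equation is x³ - 28y³ = 7. For fixed y, x³ = 28·y³ + 7, so a solution requires the RHS to be a perfect cube.
Strategy: iterate y from -35 to 35, compute RHS = 28·y³ + 7, and check whether it is a (positive or negative) perfect cube.
Check small values of y:
  y = 0: RHS = 7 is not a perfect cube.
  y = 1: RHS = 35 is not a perfect cube.
  y = -1: RHS = -21 is not a perfect cube.
  y = 2: RHS = 231 is not a perfect cube.
  y = -2: RHS = -217 is not a perfect cube.
  y = 3: RHS = 763 is not a perfect cube.
  y = -3: RHS = -749 is not a perfect cube.
Continuing the search up to |y| = 35 finds no solutions either.
No (x, y) in the scanned range satisfies the equation.

No integer solutions with |y| ≤ 35.


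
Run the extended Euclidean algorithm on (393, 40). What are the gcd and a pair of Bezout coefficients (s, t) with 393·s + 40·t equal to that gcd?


Euclidean algorithm on (393, 40) — divide until remainder is 0:
  393 = 9 · 40 + 33
  40 = 1 · 33 + 7
  33 = 4 · 7 + 5
  7 = 1 · 5 + 2
  5 = 2 · 2 + 1
  2 = 2 · 1 + 0
gcd(393, 40) = 1.
Track Bezout coefficients alongside the remainders: start with r₀ = 393 = a·1 + b·0 (s = 1, t = 0) and r₁ = 40 = a·0 + b·1 (s = 0, t = 1); each new remainder r_{k+1} = r_{k-1} − q_k·r_k inherits s_{k+1} = s_{k-1} − q_k·s_k, t_{k+1} = t_{k-1} − q_k·t_k, so r_k = a·s_k + b·t_k at every step:
  q = 9: r = 33, s = 1 − 9·0 = 1, t = 0 − 9·1 = -9  (check: 393·1 + 40·(-9) = 33)
  q = 1: r = 7, s = 0 − 1·1 = -1, t = 1 − 1·(-9) = 10  (check: 393·(-1) + 40·10 = 7)
  q = 4: r = 5, s = 1 − 4·(-1) = 5, t = -9 − 4·10 = -49  (check: 393·5 + 40·(-49) = 5)
  q = 1: r = 2, s = -1 − 1·5 = -6, t = 10 − 1·(-49) = 59  (check: 393·(-6) + 40·59 = 2)
  q = 2: r = 1, s = 5 − 2·(-6) = 17, t = -49 − 2·59 = -167  (check: 393·17 + 40·(-167) = 1)
The row with r = 1 (the gcd) gives the Bezout coefficients s = 17, t = -167.
Result: 393 · (17) + 40 · (-167) = 1.

gcd(393, 40) = 1; s = 17, t = -167 (check: 393·17 + 40·(-167) = 1).


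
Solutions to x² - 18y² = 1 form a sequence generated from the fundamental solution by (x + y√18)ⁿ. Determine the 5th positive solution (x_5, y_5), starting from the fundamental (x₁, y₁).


Step 1: Find the fundamental solution (x₁, y₁) of x² - 18y² = 1.
  Expand √18 as a continued fraction. a₀ = ⌊√18⌋ = 4; iterate m_{k+1} = d_k·a_k − m_k, d_{k+1} = (18 − m_{k+1}²)/d_k, a_{k+1} = ⌊(a₀ + m_{k+1})/d_{k+1}⌋ (starting m₀ = 0, d₀ = 1), with convergents p_k = a_k·p_{k-1} + p_{k-2}, q_k = a_k·q_{k-1} + q_{k-2} (p₋₁ = 1, q₋₁ = 0):
  k = 0: a₀ = 4; p₀/q₀ = 4/1; p₀² − 18·q₀² = 16 − 18 = -2.
  k = 1: m = 4, d = 2, a = ⌊(4 + 4)/2⌋ = 4; p/q = (4·4 + 1)/(4·1 + 0) = 17/4; p² − 18·q² = 289 − 288 = 1.
  The first convergent with p² − 18·q² = 1 gives the fundamental solution (x₁, y₁) = (17, 4).
Step 2: Apply the recurrence (x_{n+1}, y_{n+1}) = (x₁x_n + 18y₁y_n, x₁y_n + y₁x_n) repeatedly.
  From (x_1, y_1) = (17, 4): x_2 = 17·17 + 18·4·4 = 577; y_2 = 17·4 + 4·17 = 136.
  From (x_2, y_2) = (577, 136): x_3 = 17·577 + 18·4·136 = 19601; y_3 = 17·136 + 4·577 = 4620.
  From (x_3, y_3) = (19601, 4620): x_4 = 17·19601 + 18·4·4620 = 665857; y_4 = 17·4620 + 4·19601 = 156944.
  From (x_4, y_4) = (665857, 156944): x_5 = 17·665857 + 18·4·156944 = 22619537; y_5 = 17·156944 + 4·665857 = 5331476.
Step 3: Verify x_5² - 18·y_5² = 511643454094369 - 511643454094368 = 1 (should be 1). ✓

(x_1, y_1) = (17, 4); (x_5, y_5) = (22619537, 5331476).


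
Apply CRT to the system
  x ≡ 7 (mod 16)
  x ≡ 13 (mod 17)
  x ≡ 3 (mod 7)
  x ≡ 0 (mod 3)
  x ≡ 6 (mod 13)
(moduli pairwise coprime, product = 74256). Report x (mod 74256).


Product of moduli M = 16 · 17 · 7 · 3 · 13 = 74256.
Merge one congruence at a time:
  Start: x ≡ 7 (mod 16).
  Combine with x ≡ 13 (mod 17); new modulus lcm = 272.
    Write x = 7 + 16·t and substitute into x ≡ 13 (mod 17): 16·t ≡ 13 − 7 = 6 (mod 17).
    The inverse of 16 mod 17 is 16 (since 16·16 = 256 = 15·17 + 1), so t ≡ 16·6 = 96 ≡ 11 (mod 17).
    Then x = 7 + 16·11 = 183, valid modulo lcm(16, 17) = 272: x ≡ 183 (mod 272).
  Combine with x ≡ 3 (mod 7); new modulus lcm = 1904.
    Write x = 183 + 272·t and substitute into x ≡ 3 (mod 7): 272·t ≡ 3 − 183 = -180 (mod 7).
    Reduce coefficients mod 7: 6·t ≡ 2 (mod 7).
    The inverse of 6 mod 7 is 6 (since 6·6 = 36 = 5·7 + 1), so t ≡ 6·2 = 12 ≡ 5 (mod 7).
    Then x = 183 + 272·5 = 1543, valid modulo lcm(272, 7) = 1904: x ≡ 1543 (mod 1904).
  Combine with x ≡ 0 (mod 3); new modulus lcm = 5712.
    Write x = 1543 + 1904·t and substitute into x ≡ 0 (mod 3): 1904·t ≡ 0 − 1543 = -1543 (mod 3).
    Reduce coefficients mod 3: 2·t ≡ 2 (mod 3).
    The inverse of 2 mod 3 is 2 (since 2·2 = 4 = 1·3 + 1), so t ≡ 2·2 = 4 ≡ 1 (mod 3).
    Then x = 1543 + 1904·1 = 3447, valid modulo lcm(1904, 3) = 5712: x ≡ 3447 (mod 5712).
  Combine with x ≡ 6 (mod 13); new modulus lcm = 74256.
    Write x = 3447 + 5712·t and substitute into x ≡ 6 (mod 13): 5712·t ≡ 6 − 3447 = -3441 (mod 13).
    Reduce coefficients mod 13: 5·t ≡ 4 (mod 13).
    The inverse of 5 mod 13 is 8 (since 5·8 = 40 = 3·13 + 1), so t ≡ 8·4 = 32 ≡ 6 (mod 13).
    Then x = 3447 + 5712·6 = 37719, valid modulo lcm(5712, 13) = 74256: x ≡ 37719 (mod 74256).
Verify against each original: 37719 mod 16 = 7, 37719 mod 17 = 13, 37719 mod 7 = 3, 37719 mod 3 = 0, 37719 mod 13 = 6.

x ≡ 37719 (mod 74256).


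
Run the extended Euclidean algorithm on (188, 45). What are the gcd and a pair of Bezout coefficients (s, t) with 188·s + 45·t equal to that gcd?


Euclidean algorithm on (188, 45) — divide until remainder is 0:
  188 = 4 · 45 + 8
  45 = 5 · 8 + 5
  8 = 1 · 5 + 3
  5 = 1 · 3 + 2
  3 = 1 · 2 + 1
  2 = 2 · 1 + 0
gcd(188, 45) = 1.
Track Bezout coefficients alongside the remainders: start with r₀ = 188 = a·1 + b·0 (s = 1, t = 0) and r₁ = 45 = a·0 + b·1 (s = 0, t = 1); each new remainder r_{k+1} = r_{k-1} − q_k·r_k inherits s_{k+1} = s_{k-1} − q_k·s_k, t_{k+1} = t_{k-1} − q_k·t_k, so r_k = a·s_k + b·t_k at every step:
  q = 4: r = 8, s = 1 − 4·0 = 1, t = 0 − 4·1 = -4  (check: 188·1 + 45·(-4) = 8)
  q = 5: r = 5, s = 0 − 5·1 = -5, t = 1 − 5·(-4) = 21  (check: 188·(-5) + 45·21 = 5)
  q = 1: r = 3, s = 1 − 1·(-5) = 6, t = -4 − 1·21 = -25  (check: 188·6 + 45·(-25) = 3)
  q = 1: r = 2, s = -5 − 1·6 = -11, t = 21 − 1·(-25) = 46  (check: 188·(-11) + 45·46 = 2)
  q = 1: r = 1, s = 6 − 1·(-11) = 17, t = -25 − 1·46 = -71  (check: 188·17 + 45·(-71) = 1)
The row with r = 1 (the gcd) gives the Bezout coefficients s = 17, t = -71.
Result: 188 · (17) + 45 · (-71) = 1.

gcd(188, 45) = 1; s = 17, t = -71 (check: 188·17 + 45·(-71) = 1).


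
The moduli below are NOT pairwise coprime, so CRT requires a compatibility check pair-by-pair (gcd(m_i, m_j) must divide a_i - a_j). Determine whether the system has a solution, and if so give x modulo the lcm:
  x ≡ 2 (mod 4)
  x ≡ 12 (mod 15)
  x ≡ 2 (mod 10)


Moduli 4, 15, 10 are not pairwise coprime, so CRT works modulo lcm(m_i) when all pairwise compatibility conditions hold.
Pairwise compatibility: gcd(m_i, m_j) must divide a_i - a_j for every pair.
Merge one congruence at a time:
  Start: x ≡ 2 (mod 4).
  Combine with x ≡ 12 (mod 15): gcd(4, 15) = 1; 12 - 2 = 10, which IS divisible by 1, so compatible.
    Write x = 2 + 4·t and substitute into x ≡ 12 (mod 15): 4·t ≡ 12 − 2 = 10 (mod 15).
    The inverse of 4 mod 15 is 4 (since 4·4 = 16 = 1·15 + 1), so t ≡ 4·10 = 40 ≡ 10 (mod 15).
    Then x = 2 + 4·10 = 42, valid modulo lcm(4, 15) = 60: x ≡ 42 (mod 60).
  Combine with x ≡ 2 (mod 10): gcd(60, 10) = 10; 2 - 42 = -40, which IS divisible by 10, so compatible.
    Write x = 42 + 60·t and substitute into x ≡ 2 (mod 10): 60·t ≡ 2 − 42 = -40 (mod 10).
    Divide the congruence (and modulus) by g = 10: 6·t ≡ -4 (mod 1).
    Modulo 1 every t works; take t = 0.
    Then x = 42 + 60·0 = 42, valid modulo lcm(60, 10) = 60: x ≡ 42 (mod 60).
Verify: 42 mod 4 = 2, 42 mod 15 = 12, 42 mod 10 = 2.

x ≡ 42 (mod 60).


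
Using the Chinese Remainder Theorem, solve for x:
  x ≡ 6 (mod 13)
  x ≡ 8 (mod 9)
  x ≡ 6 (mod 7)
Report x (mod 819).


Moduli 13, 9, 7 are pairwise coprime; by CRT there is a unique solution modulo M = 13 · 9 · 7 = 819.
Solve pairwise, accumulating the modulus:
  Start with x ≡ 6 (mod 13).
  Combine with x ≡ 8 (mod 9): since gcd(13, 9) = 1, we get a unique residue mod 117.
    Write x = 6 + 13·t and substitute into x ≡ 8 (mod 9): 13·t ≡ 8 − 6 = 2 (mod 9).
    Reduce coefficients mod 9: 4·t ≡ 2 (mod 9).
    The inverse of 4 mod 9 is 7 (since 4·7 = 28 = 3·9 + 1), so t ≡ 7·2 = 14 ≡ 5 (mod 9).
    Then x = 6 + 13·5 = 71, valid modulo lcm(13, 9) = 117: x ≡ 71 (mod 117).
  Combine with x ≡ 6 (mod 7): since gcd(117, 7) = 1, we get a unique residue mod 819.
    Write x = 71 + 117·t and substitute into x ≡ 6 (mod 7): 117·t ≡ 6 − 71 = -65 (mod 7).
    Reduce coefficients mod 7: 5·t ≡ 5 (mod 7).
    The inverse of 5 mod 7 is 3 (since 5·3 = 15 = 2·7 + 1), so t ≡ 3·5 = 15 ≡ 1 (mod 7).
    Then x = 71 + 117·1 = 188, valid modulo lcm(117, 7) = 819: x ≡ 188 (mod 819).
Verify: 188 mod 13 = 6 ✓, 188 mod 9 = 8 ✓, 188 mod 7 = 6 ✓.

x ≡ 188 (mod 819).


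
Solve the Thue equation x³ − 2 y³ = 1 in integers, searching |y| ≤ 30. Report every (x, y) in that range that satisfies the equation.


The equation is x³ - 2y³ = 1. For fixed y, x³ = 2·y³ + 1, so a solution requires the RHS to be a perfect cube.
Strategy: iterate y from -30 to 30, compute RHS = 2·y³ + 1, and check whether it is a (positive or negative) perfect cube.
Check small values of y:
  y = 0: RHS = 1 = (1)³ ⇒ x = 1 works.
  y = 1: RHS = 3 is not a perfect cube.
  y = -1: RHS = -1 = (-1)³ ⇒ x = -1 works.
  y = 2: RHS = 17 is not a perfect cube.
  y = -2: RHS = -15 is not a perfect cube.
  y = 3: RHS = 55 is not a perfect cube.
  y = -3: RHS = -53 is not a perfect cube.
Continuing the search up to |y| = 30 finds no further solutions beyond those listed.
Collected solutions: (1, 0), (-1, -1).

Solutions (with |y| ≤ 30): (1, 0), (-1, -1).


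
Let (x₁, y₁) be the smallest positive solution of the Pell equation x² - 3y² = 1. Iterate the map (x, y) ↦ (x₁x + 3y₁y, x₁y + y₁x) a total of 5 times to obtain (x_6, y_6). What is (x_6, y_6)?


Step 1: Find the fundamental solution (x₁, y₁) of x² - 3y² = 1.
  Expand √3 as a continued fraction. a₀ = ⌊√3⌋ = 1; iterate m_{k+1} = d_k·a_k − m_k, d_{k+1} = (3 − m_{k+1}²)/d_k, a_{k+1} = ⌊(a₀ + m_{k+1})/d_{k+1}⌋ (starting m₀ = 0, d₀ = 1), with convergents p_k = a_k·p_{k-1} + p_{k-2}, q_k = a_k·q_{k-1} + q_{k-2} (p₋₁ = 1, q₋₁ = 0):
  k = 0: a₀ = 1; p₀/q₀ = 1/1; p₀² − 3·q₀² = 1 − 3 = -2.
  k = 1: m = 1, d = 2, a = ⌊(1 + 1)/2⌋ = 1; p/q = (1·1 + 1)/(1·1 + 0) = 2/1; p² − 3·q² = 4 − 3 = 1.
  The first convergent with p² − 3·q² = 1 gives the fundamental solution (x₁, y₁) = (2, 1).
Step 2: Apply the recurrence (x_{n+1}, y_{n+1}) = (x₁x_n + 3y₁y_n, x₁y_n + y₁x_n) repeatedly.
  From (x_1, y_1) = (2, 1): x_2 = 2·2 + 3·1·1 = 7; y_2 = 2·1 + 1·2 = 4.
  From (x_2, y_2) = (7, 4): x_3 = 2·7 + 3·1·4 = 26; y_3 = 2·4 + 1·7 = 15.
  From (x_3, y_3) = (26, 15): x_4 = 2·26 + 3·1·15 = 97; y_4 = 2·15 + 1·26 = 56.
  From (x_4, y_4) = (97, 56): x_5 = 2·97 + 3·1·56 = 362; y_5 = 2·56 + 1·97 = 209.
  From (x_5, y_5) = (362, 209): x_6 = 2·362 + 3·1·209 = 1351; y_6 = 2·209 + 1·362 = 780.
Step 3: Verify x_6² - 3·y_6² = 1825201 - 1825200 = 1 (should be 1). ✓

(x_1, y_1) = (2, 1); (x_6, y_6) = (1351, 780).


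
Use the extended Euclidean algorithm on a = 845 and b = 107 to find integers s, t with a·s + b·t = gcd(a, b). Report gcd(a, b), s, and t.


Euclidean algorithm on (845, 107) — divide until remainder is 0:
  845 = 7 · 107 + 96
  107 = 1 · 96 + 11
  96 = 8 · 11 + 8
  11 = 1 · 8 + 3
  8 = 2 · 3 + 2
  3 = 1 · 2 + 1
  2 = 2 · 1 + 0
gcd(845, 107) = 1.
Track Bezout coefficients alongside the remainders: start with r₀ = 845 = a·1 + b·0 (s = 1, t = 0) and r₁ = 107 = a·0 + b·1 (s = 0, t = 1); each new remainder r_{k+1} = r_{k-1} − q_k·r_k inherits s_{k+1} = s_{k-1} − q_k·s_k, t_{k+1} = t_{k-1} − q_k·t_k, so r_k = a·s_k + b·t_k at every step:
  q = 7: r = 96, s = 1 − 7·0 = 1, t = 0 − 7·1 = -7  (check: 845·1 + 107·(-7) = 96)
  q = 1: r = 11, s = 0 − 1·1 = -1, t = 1 − 1·(-7) = 8  (check: 845·(-1) + 107·8 = 11)
  q = 8: r = 8, s = 1 − 8·(-1) = 9, t = -7 − 8·8 = -71  (check: 845·9 + 107·(-71) = 8)
  q = 1: r = 3, s = -1 − 1·9 = -10, t = 8 − 1·(-71) = 79  (check: 845·(-10) + 107·79 = 3)
  q = 2: r = 2, s = 9 − 2·(-10) = 29, t = -71 − 2·79 = -229  (check: 845·29 + 107·(-229) = 2)
  q = 1: r = 1, s = -10 − 1·29 = -39, t = 79 − 1·(-229) = 308  (check: 845·(-39) + 107·308 = 1)
The row with r = 1 (the gcd) gives the Bezout coefficients s = -39, t = 308.
Result: 845 · (-39) + 107 · (308) = 1.

gcd(845, 107) = 1; s = -39, t = 308 (check: 845·(-39) + 107·308 = 1).


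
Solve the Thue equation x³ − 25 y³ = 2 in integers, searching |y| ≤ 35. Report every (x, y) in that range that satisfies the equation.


The equation is x³ - 25y³ = 2. For fixed y, x³ = 25·y³ + 2, so a solution requires the RHS to be a perfect cube.
Strategy: iterate y from -35 to 35, compute RHS = 25·y³ + 2, and check whether it is a (positive or negative) perfect cube.
Check small values of y:
  y = 0: RHS = 2 is not a perfect cube.
  y = 1: RHS = 27 = (3)³ ⇒ x = 3 works.
  y = -1: RHS = -23 is not a perfect cube.
  y = 2: RHS = 202 is not a perfect cube.
  y = -2: RHS = -198 is not a perfect cube.
  y = 3: RHS = 677 is not a perfect cube.
  y = -3: RHS = -673 is not a perfect cube.
Continuing the search up to |y| = 35 finds no further solutions beyond those listed.
Collected solutions: (3, 1).

Solutions (with |y| ≤ 35): (3, 1).


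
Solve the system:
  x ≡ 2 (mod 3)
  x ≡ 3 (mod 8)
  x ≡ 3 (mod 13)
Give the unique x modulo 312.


Moduli 3, 8, 13 are pairwise coprime; by CRT there is a unique solution modulo M = 3 · 8 · 13 = 312.
Solve pairwise, accumulating the modulus:
  Start with x ≡ 2 (mod 3).
  Combine with x ≡ 3 (mod 8): since gcd(3, 8) = 1, we get a unique residue mod 24.
    Write x = 2 + 3·t and substitute into x ≡ 3 (mod 8): 3·t ≡ 3 − 2 = 1 (mod 8).
    The inverse of 3 mod 8 is 3 (since 3·3 = 9 = 1·8 + 1), so t ≡ 3·1 = 3 ≡ 3 (mod 8).
    Then x = 2 + 3·3 = 11, valid modulo lcm(3, 8) = 24: x ≡ 11 (mod 24).
  Combine with x ≡ 3 (mod 13): since gcd(24, 13) = 1, we get a unique residue mod 312.
    Write x = 11 + 24·t and substitute into x ≡ 3 (mod 13): 24·t ≡ 3 − 11 = -8 (mod 13).
    Reduce coefficients mod 13: 11·t ≡ 5 (mod 13).
    The inverse of 11 mod 13 is 6 (since 11·6 = 66 = 5·13 + 1), so t ≡ 6·5 = 30 ≡ 4 (mod 13).
    Then x = 11 + 24·4 = 107, valid modulo lcm(24, 13) = 312: x ≡ 107 (mod 312).
Verify: 107 mod 3 = 2 ✓, 107 mod 8 = 3 ✓, 107 mod 13 = 3 ✓.

x ≡ 107 (mod 312).


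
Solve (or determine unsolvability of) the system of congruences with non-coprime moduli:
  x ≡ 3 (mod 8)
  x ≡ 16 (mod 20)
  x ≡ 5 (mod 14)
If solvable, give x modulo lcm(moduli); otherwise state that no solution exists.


Moduli 8, 20, 14 are not pairwise coprime, so CRT works modulo lcm(m_i) when all pairwise compatibility conditions hold.
Pairwise compatibility: gcd(m_i, m_j) must divide a_i - a_j for every pair.
Merge one congruence at a time:
  Start: x ≡ 3 (mod 8).
  Combine with x ≡ 16 (mod 20): gcd(8, 20) = 4, and 16 - 3 = 13 is NOT divisible by 4.
    ⇒ system is inconsistent (no integer solution).

No solution (the system is inconsistent).


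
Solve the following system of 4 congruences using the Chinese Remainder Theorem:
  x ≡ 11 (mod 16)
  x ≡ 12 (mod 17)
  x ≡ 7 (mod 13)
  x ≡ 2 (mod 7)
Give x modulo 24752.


Product of moduli M = 16 · 17 · 13 · 7 = 24752.
Merge one congruence at a time:
  Start: x ≡ 11 (mod 16).
  Combine with x ≡ 12 (mod 17); new modulus lcm = 272.
    Write x = 11 + 16·t and substitute into x ≡ 12 (mod 17): 16·t ≡ 12 − 11 = 1 (mod 17).
    The inverse of 16 mod 17 is 16 (since 16·16 = 256 = 15·17 + 1), so t ≡ 16·1 = 16 ≡ 16 (mod 17).
    Then x = 11 + 16·16 = 267, valid modulo lcm(16, 17) = 272: x ≡ 267 (mod 272).
  Combine with x ≡ 7 (mod 13); new modulus lcm = 3536.
    Write x = 267 + 272·t and substitute into x ≡ 7 (mod 13): 272·t ≡ 7 − 267 = -260 (mod 13).
    Reduce coefficients mod 13: 12·t ≡ 0 (mod 13).
    The inverse of 12 mod 13 is 12 (since 12·12 = 144 = 11·13 + 1), so t ≡ 12·0 = 0 ≡ 0 (mod 13).
    Then x = 267 + 272·0 = 267, valid modulo lcm(272, 13) = 3536: x ≡ 267 (mod 3536).
  Combine with x ≡ 2 (mod 7); new modulus lcm = 24752.
    Write x = 267 + 3536·t and substitute into x ≡ 2 (mod 7): 3536·t ≡ 2 − 267 = -265 (mod 7).
    Reduce coefficients mod 7: 1·t ≡ 1 (mod 7).
    So t ≡ 1 (mod 7).
    Then x = 267 + 3536·1 = 3803, valid modulo lcm(3536, 7) = 24752: x ≡ 3803 (mod 24752).
Verify against each original: 3803 mod 16 = 11, 3803 mod 17 = 12, 3803 mod 13 = 7, 3803 mod 7 = 2.

x ≡ 3803 (mod 24752).


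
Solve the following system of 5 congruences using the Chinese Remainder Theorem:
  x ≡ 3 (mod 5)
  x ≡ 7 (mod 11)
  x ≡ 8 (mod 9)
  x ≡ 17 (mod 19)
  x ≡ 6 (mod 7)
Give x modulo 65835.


Product of moduli M = 5 · 11 · 9 · 19 · 7 = 65835.
Merge one congruence at a time:
  Start: x ≡ 3 (mod 5).
  Combine with x ≡ 7 (mod 11); new modulus lcm = 55.
    Write x = 3 + 5·t and substitute into x ≡ 7 (mod 11): 5·t ≡ 7 − 3 = 4 (mod 11).
    The inverse of 5 mod 11 is 9 (since 5·9 = 45 = 4·11 + 1), so t ≡ 9·4 = 36 ≡ 3 (mod 11).
    Then x = 3 + 5·3 = 18, valid modulo lcm(5, 11) = 55: x ≡ 18 (mod 55).
  Combine with x ≡ 8 (mod 9); new modulus lcm = 495.
    Write x = 18 + 55·t and substitute into x ≡ 8 (mod 9): 55·t ≡ 8 − 18 = -10 (mod 9).
    Reduce coefficients mod 9: 1·t ≡ 8 (mod 9).
    So t ≡ 8 (mod 9).
    Then x = 18 + 55·8 = 458, valid modulo lcm(55, 9) = 495: x ≡ 458 (mod 495).
  Combine with x ≡ 17 (mod 19); new modulus lcm = 9405.
    Write x = 458 + 495·t and substitute into x ≡ 17 (mod 19): 495·t ≡ 17 − 458 = -441 (mod 19).
    Reduce coefficients mod 19: 1·t ≡ 15 (mod 19).
    So t ≡ 15 (mod 19).
    Then x = 458 + 495·15 = 7883, valid modulo lcm(495, 19) = 9405: x ≡ 7883 (mod 9405).
  Combine with x ≡ 6 (mod 7); new modulus lcm = 65835.
    Write x = 7883 + 9405·t and substitute into x ≡ 6 (mod 7): 9405·t ≡ 6 − 7883 = -7877 (mod 7).
    Reduce coefficients mod 7: 4·t ≡ 5 (mod 7).
    The inverse of 4 mod 7 is 2 (since 4·2 = 8 = 1·7 + 1), so t ≡ 2·5 = 10 ≡ 3 (mod 7).
    Then x = 7883 + 9405·3 = 36098, valid modulo lcm(9405, 7) = 65835: x ≡ 36098 (mod 65835).
Verify against each original: 36098 mod 5 = 3, 36098 mod 11 = 7, 36098 mod 9 = 8, 36098 mod 19 = 17, 36098 mod 7 = 6.

x ≡ 36098 (mod 65835).


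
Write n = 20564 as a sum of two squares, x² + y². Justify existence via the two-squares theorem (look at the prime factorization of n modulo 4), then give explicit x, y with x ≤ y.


Step 1: Factor n = 20564 = 2^2 · 53 · 97.
Step 2: Check the mod-4 condition on each prime factor: 2 = 2 (special); 53 ≡ 1 (mod 4), exponent 1; 97 ≡ 1 (mod 4), exponent 1.
All primes ≡ 3 (mod 4) appear to even exponent (or don't appear), so by the two-squares theorem n IS expressible as a sum of two squares.
Step 3: Build a representation. Group n = k² · m with k = 2 and m = 53 · 97 = 5141 (a product of primes ≡ 1 (mod 4)); a representation of m scales to one of n via (k·x)² + (k·y)² = k²(x² + y²). Each prime p ≡ 1 (mod 4) is itself a sum of two squares; find a² by testing p − a² for a perfect square:
  53: 53 − 1² = 52, 53 − 2² = 49 = 7² ⇒ 53 = 2² + 7².
  97: 97 − 1² = 96, 97 − 2² = 93, 97 − 3² = 88, 97 − 4² = 81 = 9² ⇒ 97 = 4² + 9².
  Combine using the Brahmagupta–Fibonacci identity (a² + b²)(c² + d²) = (ac − bd)² + (ad + bc)² = (ac + bd)² + (ad − bc)²:
  53 · 97 = 5141: from (2² + 7²)(4² + 9²), take (2·4 − 7·9, 2·9 + 7·4) = (8 − 63, 18 + 28) = (-55, 46); dropping signs (only squares matter) gives (55, 46); check 55² + 46² = 3025 + 2116 = 5141 ✓.
  Scale by k = 2: (2·55, 2·46) = (110, 92).
Step 4: Order so x ≤ y and verify: 92² + 110² = 8464 + 12100 = 20564 = n. ✓

n = 20564 = 92² + 110² (one valid representation with x ≤ y).


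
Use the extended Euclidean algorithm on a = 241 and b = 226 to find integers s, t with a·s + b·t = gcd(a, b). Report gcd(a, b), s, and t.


Euclidean algorithm on (241, 226) — divide until remainder is 0:
  241 = 1 · 226 + 15
  226 = 15 · 15 + 1
  15 = 15 · 1 + 0
gcd(241, 226) = 1.
Track Bezout coefficients alongside the remainders: start with r₀ = 241 = a·1 + b·0 (s = 1, t = 0) and r₁ = 226 = a·0 + b·1 (s = 0, t = 1); each new remainder r_{k+1} = r_{k-1} − q_k·r_k inherits s_{k+1} = s_{k-1} − q_k·s_k, t_{k+1} = t_{k-1} − q_k·t_k, so r_k = a·s_k + b·t_k at every step:
  q = 1: r = 15, s = 1 − 1·0 = 1, t = 0 − 1·1 = -1  (check: 241·1 + 226·(-1) = 15)
  q = 15: r = 1, s = 0 − 15·1 = -15, t = 1 − 15·(-1) = 16  (check: 241·(-15) + 226·16 = 1)
The row with r = 1 (the gcd) gives the Bezout coefficients s = -15, t = 16.
Result: 241 · (-15) + 226 · (16) = 1.

gcd(241, 226) = 1; s = -15, t = 16 (check: 241·(-15) + 226·16 = 1).


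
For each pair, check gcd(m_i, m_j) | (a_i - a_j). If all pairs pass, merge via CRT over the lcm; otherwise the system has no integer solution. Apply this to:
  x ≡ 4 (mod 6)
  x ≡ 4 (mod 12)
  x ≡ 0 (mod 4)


Moduli 6, 12, 4 are not pairwise coprime, so CRT works modulo lcm(m_i) when all pairwise compatibility conditions hold.
Pairwise compatibility: gcd(m_i, m_j) must divide a_i - a_j for every pair.
Merge one congruence at a time:
  Start: x ≡ 4 (mod 6).
  Combine with x ≡ 4 (mod 12): gcd(6, 12) = 6; 4 - 4 = 0, which IS divisible by 6, so compatible.
    Write x = 4 + 6·t and substitute into x ≡ 4 (mod 12): 6·t ≡ 4 − 4 = 0 (mod 12).
    Divide the congruence (and modulus) by g = 6: 1·t ≡ 0 (mod 2).
    So t ≡ 0 (mod 2).
    Then x = 4 + 6·0 = 4, valid modulo lcm(6, 12) = 12: x ≡ 4 (mod 12).
  Combine with x ≡ 0 (mod 4): gcd(12, 4) = 4; 0 - 4 = -4, which IS divisible by 4, so compatible.
    Write x = 4 + 12·t and substitute into x ≡ 0 (mod 4): 12·t ≡ 0 − 4 = -4 (mod 4).
    Divide the congruence (and modulus) by g = 4: 3·t ≡ -1 (mod 1).
    Modulo 1 every t works; take t = 0.
    Then x = 4 + 12·0 = 4, valid modulo lcm(12, 4) = 12: x ≡ 4 (mod 12).
Verify: 4 mod 6 = 4, 4 mod 12 = 4, 4 mod 4 = 0.

x ≡ 4 (mod 12).


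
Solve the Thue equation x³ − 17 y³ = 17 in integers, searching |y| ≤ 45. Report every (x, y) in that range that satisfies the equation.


The equation is x³ - 17y³ = 17. For fixed y, x³ = 17·y³ + 17, so a solution requires the RHS to be a perfect cube.
Strategy: iterate y from -45 to 45, compute RHS = 17·y³ + 17, and check whether it is a (positive or negative) perfect cube.
Check small values of y:
  y = 0: RHS = 17 is not a perfect cube.
  y = 1: RHS = 34 is not a perfect cube.
  y = -1: RHS = 0 = (0)³ ⇒ x = 0 works.
  y = 2: RHS = 153 is not a perfect cube.
  y = -2: RHS = -119 is not a perfect cube.
  y = 3: RHS = 476 is not a perfect cube.
  y = -3: RHS = -442 is not a perfect cube.
Continuing the search up to |y| = 45 finds no further solutions beyond those listed.
Collected solutions: (0, -1).

Solutions (with |y| ≤ 45): (0, -1).


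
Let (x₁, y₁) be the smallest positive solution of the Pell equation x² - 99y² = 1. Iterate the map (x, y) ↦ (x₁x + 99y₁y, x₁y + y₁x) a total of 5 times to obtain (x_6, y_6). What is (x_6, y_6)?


Step 1: Find the fundamental solution (x₁, y₁) of x² - 99y² = 1.
  Expand √99 as a continued fraction. a₀ = ⌊√99⌋ = 9; iterate m_{k+1} = d_k·a_k − m_k, d_{k+1} = (99 − m_{k+1}²)/d_k, a_{k+1} = ⌊(a₀ + m_{k+1})/d_{k+1}⌋ (starting m₀ = 0, d₀ = 1), with convergents p_k = a_k·p_{k-1} + p_{k-2}, q_k = a_k·q_{k-1} + q_{k-2} (p₋₁ = 1, q₋₁ = 0):
  k = 0: a₀ = 9; p₀/q₀ = 9/1; p₀² − 99·q₀² = 81 − 99 = -18.
  k = 1: m = 9, d = 18, a = ⌊(9 + 9)/18⌋ = 1; p/q = (1·9 + 1)/(1·1 + 0) = 10/1; p² − 99·q² = 100 − 99 = 1.
  The first convergent with p² − 99·q² = 1 gives the fundamental solution (x₁, y₁) = (10, 1).
Step 2: Apply the recurrence (x_{n+1}, y_{n+1}) = (x₁x_n + 99y₁y_n, x₁y_n + y₁x_n) repeatedly.
  From (x_1, y_1) = (10, 1): x_2 = 10·10 + 99·1·1 = 199; y_2 = 10·1 + 1·10 = 20.
  From (x_2, y_2) = (199, 20): x_3 = 10·199 + 99·1·20 = 3970; y_3 = 10·20 + 1·199 = 399.
  From (x_3, y_3) = (3970, 399): x_4 = 10·3970 + 99·1·399 = 79201; y_4 = 10·399 + 1·3970 = 7960.
  From (x_4, y_4) = (79201, 7960): x_5 = 10·79201 + 99·1·7960 = 1580050; y_5 = 10·7960 + 1·79201 = 158801.
  From (x_5, y_5) = (1580050, 158801): x_6 = 10·1580050 + 99·1·158801 = 31521799; y_6 = 10·158801 + 1·1580050 = 3168060.
Step 3: Verify x_6² - 99·y_6² = 993623812196401 - 993623812196400 = 1 (should be 1). ✓

(x_1, y_1) = (10, 1); (x_6, y_6) = (31521799, 3168060).


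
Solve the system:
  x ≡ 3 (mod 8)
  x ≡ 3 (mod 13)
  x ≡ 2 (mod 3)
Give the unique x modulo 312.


Moduli 8, 13, 3 are pairwise coprime; by CRT there is a unique solution modulo M = 8 · 13 · 3 = 312.
Solve pairwise, accumulating the modulus:
  Start with x ≡ 3 (mod 8).
  Combine with x ≡ 3 (mod 13): since gcd(8, 13) = 1, we get a unique residue mod 104.
    Write x = 3 + 8·t and substitute into x ≡ 3 (mod 13): 8·t ≡ 3 − 3 = 0 (mod 13).
    The inverse of 8 mod 13 is 5 (since 8·5 = 40 = 3·13 + 1), so t ≡ 5·0 = 0 ≡ 0 (mod 13).
    Then x = 3 + 8·0 = 3, valid modulo lcm(8, 13) = 104: x ≡ 3 (mod 104).
  Combine with x ≡ 2 (mod 3): since gcd(104, 3) = 1, we get a unique residue mod 312.
    Write x = 3 + 104·t and substitute into x ≡ 2 (mod 3): 104·t ≡ 2 − 3 = -1 (mod 3).
    Reduce coefficients mod 3: 2·t ≡ 2 (mod 3).
    The inverse of 2 mod 3 is 2 (since 2·2 = 4 = 1·3 + 1), so t ≡ 2·2 = 4 ≡ 1 (mod 3).
    Then x = 3 + 104·1 = 107, valid modulo lcm(104, 3) = 312: x ≡ 107 (mod 312).
Verify: 107 mod 8 = 3 ✓, 107 mod 13 = 3 ✓, 107 mod 3 = 2 ✓.

x ≡ 107 (mod 312).
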